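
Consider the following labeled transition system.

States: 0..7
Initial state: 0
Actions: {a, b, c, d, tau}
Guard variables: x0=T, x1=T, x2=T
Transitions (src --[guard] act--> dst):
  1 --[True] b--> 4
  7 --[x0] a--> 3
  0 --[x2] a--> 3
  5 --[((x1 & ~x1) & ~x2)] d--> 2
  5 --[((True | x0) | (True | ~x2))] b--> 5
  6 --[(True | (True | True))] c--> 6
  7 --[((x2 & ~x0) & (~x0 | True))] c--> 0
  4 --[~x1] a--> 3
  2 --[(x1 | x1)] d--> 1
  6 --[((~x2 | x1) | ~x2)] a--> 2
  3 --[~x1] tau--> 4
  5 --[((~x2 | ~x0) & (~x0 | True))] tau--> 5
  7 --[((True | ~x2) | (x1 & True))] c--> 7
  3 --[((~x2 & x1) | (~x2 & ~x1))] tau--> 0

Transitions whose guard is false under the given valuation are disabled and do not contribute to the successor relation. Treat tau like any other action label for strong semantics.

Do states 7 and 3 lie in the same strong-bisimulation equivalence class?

Bisimulation quotient by refinement:
  P[0] = {{0,1,2,3,4,5,6,7}}
  P[1] = {{0},{1,5},{2},{3,4},{6,7}}
  P[2] = {{0},{1},{2},{3,4},{5},{6},{7}}
Fixed point at round 3; 7 class(es).
class of 7: {7}; class of 3: {3,4}

Answer: NOT BISIMILAR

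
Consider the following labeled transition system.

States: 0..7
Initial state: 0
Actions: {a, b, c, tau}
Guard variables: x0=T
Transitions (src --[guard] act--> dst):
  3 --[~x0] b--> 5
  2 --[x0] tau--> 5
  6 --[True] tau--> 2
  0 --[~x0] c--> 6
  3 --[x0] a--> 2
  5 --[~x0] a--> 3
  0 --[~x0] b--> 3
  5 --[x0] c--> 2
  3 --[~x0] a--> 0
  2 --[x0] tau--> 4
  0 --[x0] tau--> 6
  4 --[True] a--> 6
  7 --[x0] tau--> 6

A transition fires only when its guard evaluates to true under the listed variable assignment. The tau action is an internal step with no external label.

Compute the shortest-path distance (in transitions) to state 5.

Answer: 3

Trace:
Layered search for 5:
  depth 0: {0}
  depth 1: {6}
  depth 2: {2}
  depth 3: {4,5}
first hit 5 at d=3 via tau·tau·tau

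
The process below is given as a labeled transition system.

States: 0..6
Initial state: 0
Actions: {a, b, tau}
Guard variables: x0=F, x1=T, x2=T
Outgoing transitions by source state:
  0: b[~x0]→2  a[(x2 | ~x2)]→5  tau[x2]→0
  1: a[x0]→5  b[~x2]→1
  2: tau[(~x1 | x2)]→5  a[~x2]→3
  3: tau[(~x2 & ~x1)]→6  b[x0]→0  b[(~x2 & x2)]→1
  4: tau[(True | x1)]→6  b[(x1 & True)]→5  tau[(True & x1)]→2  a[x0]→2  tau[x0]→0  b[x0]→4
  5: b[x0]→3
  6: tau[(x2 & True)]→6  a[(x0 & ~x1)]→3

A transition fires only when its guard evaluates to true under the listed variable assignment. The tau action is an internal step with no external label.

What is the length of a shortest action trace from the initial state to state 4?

BFS to 4:
  L0 = {0}
  L1 = {2,5}
4 never appears.

Answer: UNREACHABLE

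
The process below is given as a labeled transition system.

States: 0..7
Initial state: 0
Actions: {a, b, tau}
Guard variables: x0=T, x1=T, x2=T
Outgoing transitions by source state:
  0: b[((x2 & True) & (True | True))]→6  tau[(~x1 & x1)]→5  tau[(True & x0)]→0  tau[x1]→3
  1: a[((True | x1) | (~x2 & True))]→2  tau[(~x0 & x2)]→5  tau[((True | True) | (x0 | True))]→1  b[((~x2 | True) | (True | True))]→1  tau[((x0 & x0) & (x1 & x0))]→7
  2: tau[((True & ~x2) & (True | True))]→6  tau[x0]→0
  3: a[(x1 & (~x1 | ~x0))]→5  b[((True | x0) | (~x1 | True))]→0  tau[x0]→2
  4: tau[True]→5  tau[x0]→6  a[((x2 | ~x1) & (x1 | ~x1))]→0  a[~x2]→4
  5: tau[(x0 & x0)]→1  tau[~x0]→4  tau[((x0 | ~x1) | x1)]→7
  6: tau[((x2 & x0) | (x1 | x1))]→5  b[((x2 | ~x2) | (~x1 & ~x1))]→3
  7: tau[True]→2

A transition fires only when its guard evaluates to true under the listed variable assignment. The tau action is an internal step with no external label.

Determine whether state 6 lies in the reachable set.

Answer: REACHABLE

Analysis:
Guard filter leaves 18 enabled edge(s).
depth 0: {0}
depth 1: {3,6}  cumulative {0,3,6}
depth 2: {2,5}  cumulative {0,2,3,5,6}
depth 3: {1,7}  cumulative {0,1,2,3,5,6,7}
R = {0,1,2,3,5,6,7}
witness 6: b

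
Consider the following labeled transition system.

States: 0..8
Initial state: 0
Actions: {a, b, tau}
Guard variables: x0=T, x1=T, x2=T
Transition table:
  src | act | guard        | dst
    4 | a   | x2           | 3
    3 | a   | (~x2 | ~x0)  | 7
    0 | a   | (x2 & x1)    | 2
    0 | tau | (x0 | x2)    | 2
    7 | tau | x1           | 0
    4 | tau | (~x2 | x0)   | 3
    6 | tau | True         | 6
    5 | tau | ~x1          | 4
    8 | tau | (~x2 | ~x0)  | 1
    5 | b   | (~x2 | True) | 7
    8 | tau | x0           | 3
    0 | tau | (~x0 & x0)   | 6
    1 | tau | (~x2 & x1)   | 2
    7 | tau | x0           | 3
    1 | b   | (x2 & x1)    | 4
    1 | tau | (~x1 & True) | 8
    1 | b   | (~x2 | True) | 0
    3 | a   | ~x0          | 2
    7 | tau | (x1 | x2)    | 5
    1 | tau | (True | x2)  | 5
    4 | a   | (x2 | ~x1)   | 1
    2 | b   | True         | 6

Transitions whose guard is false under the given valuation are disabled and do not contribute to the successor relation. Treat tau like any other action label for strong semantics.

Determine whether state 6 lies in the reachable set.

Answer: REACHABLE

Working:
15 transition(s) survive guard evaluation.
depth 0: {0}
depth 1: {2}  cumulative {0,2}
depth 2: {6}  cumulative {0,2,6}
Reachable = {0,2,6}
trace reaching 6: a·b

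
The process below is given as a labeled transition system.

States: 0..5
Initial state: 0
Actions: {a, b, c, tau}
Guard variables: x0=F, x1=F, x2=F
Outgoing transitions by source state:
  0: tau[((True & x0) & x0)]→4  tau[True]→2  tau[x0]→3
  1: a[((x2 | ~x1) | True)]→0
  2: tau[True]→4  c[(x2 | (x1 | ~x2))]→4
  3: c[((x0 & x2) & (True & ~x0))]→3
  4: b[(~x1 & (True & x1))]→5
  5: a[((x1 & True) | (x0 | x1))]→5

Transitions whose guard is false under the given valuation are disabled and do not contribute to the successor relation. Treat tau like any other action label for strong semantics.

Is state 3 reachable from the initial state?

Answer: UNREACHABLE

Analysis:
After dropping false guards: 4 live edges.
L0 = {0}
L1 = {2}  now seen {0,2}
L2 = {4}  now seen {0,2,4}
Reach set: {0,2,4}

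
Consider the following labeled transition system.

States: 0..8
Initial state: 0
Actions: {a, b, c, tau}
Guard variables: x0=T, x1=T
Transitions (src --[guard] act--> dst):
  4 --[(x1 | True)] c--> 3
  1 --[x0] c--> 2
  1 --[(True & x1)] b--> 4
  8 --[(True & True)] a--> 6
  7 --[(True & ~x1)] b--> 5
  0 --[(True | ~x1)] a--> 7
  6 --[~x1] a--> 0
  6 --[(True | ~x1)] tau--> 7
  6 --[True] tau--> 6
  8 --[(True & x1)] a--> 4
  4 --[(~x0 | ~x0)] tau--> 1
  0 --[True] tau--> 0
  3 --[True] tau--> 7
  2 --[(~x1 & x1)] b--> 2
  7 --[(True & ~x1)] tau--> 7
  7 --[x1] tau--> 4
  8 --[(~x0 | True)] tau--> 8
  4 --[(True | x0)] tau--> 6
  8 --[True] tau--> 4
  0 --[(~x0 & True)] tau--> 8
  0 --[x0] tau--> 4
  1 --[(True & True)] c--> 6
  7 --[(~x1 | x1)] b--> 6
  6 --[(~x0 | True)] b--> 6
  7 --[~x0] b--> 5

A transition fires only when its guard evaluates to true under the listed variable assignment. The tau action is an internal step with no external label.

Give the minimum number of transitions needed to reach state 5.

Answer: UNREACHABLE

Working:
Breadth-first toward 5:
  L0 = {0}
  L1 = {4,7}
  L2 = {3,6}
5 never appears.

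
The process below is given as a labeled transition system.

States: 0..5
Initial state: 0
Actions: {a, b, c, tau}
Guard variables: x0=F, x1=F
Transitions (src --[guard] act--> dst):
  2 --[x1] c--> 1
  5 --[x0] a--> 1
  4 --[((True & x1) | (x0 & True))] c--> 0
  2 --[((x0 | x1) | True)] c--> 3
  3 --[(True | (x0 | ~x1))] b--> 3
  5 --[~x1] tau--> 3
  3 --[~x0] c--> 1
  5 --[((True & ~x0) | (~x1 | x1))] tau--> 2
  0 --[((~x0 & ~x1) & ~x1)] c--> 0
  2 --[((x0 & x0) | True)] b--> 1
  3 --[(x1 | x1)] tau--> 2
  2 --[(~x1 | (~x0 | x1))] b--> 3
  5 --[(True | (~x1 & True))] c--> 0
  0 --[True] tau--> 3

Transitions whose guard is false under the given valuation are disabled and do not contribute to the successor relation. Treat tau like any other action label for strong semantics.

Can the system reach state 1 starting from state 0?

Answer: REACHABLE

Working:
Guard filter leaves 10 enabled edge(s).
Layer 0: {0}
Layer 1: {3}  cumulative {0,3}
Layer 2: {1}  cumulative {0,1,3}
Reach set: {0,1,3}
witness 1: tau·c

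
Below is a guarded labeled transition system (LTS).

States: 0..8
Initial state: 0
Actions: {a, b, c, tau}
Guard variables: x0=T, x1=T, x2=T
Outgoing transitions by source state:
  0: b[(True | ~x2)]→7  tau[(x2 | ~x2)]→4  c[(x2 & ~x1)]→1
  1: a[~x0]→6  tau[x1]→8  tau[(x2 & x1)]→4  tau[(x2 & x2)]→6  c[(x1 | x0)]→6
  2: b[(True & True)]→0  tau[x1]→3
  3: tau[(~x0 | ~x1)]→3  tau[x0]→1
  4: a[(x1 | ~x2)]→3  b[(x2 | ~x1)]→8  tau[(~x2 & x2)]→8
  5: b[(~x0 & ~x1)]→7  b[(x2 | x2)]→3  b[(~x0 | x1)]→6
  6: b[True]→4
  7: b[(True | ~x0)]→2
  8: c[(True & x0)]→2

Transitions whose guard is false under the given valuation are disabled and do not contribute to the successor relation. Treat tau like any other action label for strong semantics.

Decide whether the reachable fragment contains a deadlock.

Answer: DEADLOCK-FREE

Working:
R = {0,1,2,3,4,6,7,8}
  0: b→7  tau→4  [2 exit(s)]
  1: c→6  tau→4  tau→6  tau→8  [4 exit(s)]
  2: b→0  tau→3  [2 exit(s)]
  3: tau→1  [1 exit(s)]
  4: a→3  b→8  [2 exit(s)]
  6: b→4  [1 exit(s)]
  7: b→2  [1 exit(s)]
  8: c→2  [1 exit(s)]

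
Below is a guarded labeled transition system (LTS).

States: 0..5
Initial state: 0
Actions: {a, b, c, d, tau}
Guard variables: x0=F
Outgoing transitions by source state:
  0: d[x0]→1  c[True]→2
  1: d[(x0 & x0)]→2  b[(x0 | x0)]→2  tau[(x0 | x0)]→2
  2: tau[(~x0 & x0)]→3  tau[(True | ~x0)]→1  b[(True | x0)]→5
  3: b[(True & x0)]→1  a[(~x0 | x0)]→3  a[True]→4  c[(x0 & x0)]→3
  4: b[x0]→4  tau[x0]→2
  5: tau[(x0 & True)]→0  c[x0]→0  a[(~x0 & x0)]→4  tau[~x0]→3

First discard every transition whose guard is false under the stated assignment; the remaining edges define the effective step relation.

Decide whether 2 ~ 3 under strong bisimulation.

Answer: NOT BISIMILAR

Analysis:
Compute ~ classes (split until stable):
  round 0: {{0,1,2,3,4,5}}
  round 1: {{0},{1,4},{2},{3},{5}}
5 equivalence class(es) (converged in 2)
[2]={2}  [3]={3}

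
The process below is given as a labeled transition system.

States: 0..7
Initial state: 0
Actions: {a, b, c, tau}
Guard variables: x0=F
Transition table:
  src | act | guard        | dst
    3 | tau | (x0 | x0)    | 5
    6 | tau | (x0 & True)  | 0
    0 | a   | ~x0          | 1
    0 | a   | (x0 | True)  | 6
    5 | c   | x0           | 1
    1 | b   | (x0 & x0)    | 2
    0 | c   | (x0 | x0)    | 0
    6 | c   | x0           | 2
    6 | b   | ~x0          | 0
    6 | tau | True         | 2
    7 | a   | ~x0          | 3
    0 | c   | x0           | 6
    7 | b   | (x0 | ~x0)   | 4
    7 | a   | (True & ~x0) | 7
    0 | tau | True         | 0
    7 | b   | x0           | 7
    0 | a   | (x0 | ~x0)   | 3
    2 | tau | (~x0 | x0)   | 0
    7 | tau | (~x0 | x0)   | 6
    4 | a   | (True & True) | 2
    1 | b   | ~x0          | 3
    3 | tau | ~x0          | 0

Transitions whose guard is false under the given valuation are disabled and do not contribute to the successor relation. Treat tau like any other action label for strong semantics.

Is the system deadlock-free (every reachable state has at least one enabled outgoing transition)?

Reach set: {0,1,2,3,6}
  0: a→1  a→3  a→6  tau→0  [4 out]
  1: b→3  [1 out]
  2: tau→0  [1 out]
  3: tau→0  [1 out]
  6: b→0  tau→2  [2 out]

Answer: DEADLOCK-FREE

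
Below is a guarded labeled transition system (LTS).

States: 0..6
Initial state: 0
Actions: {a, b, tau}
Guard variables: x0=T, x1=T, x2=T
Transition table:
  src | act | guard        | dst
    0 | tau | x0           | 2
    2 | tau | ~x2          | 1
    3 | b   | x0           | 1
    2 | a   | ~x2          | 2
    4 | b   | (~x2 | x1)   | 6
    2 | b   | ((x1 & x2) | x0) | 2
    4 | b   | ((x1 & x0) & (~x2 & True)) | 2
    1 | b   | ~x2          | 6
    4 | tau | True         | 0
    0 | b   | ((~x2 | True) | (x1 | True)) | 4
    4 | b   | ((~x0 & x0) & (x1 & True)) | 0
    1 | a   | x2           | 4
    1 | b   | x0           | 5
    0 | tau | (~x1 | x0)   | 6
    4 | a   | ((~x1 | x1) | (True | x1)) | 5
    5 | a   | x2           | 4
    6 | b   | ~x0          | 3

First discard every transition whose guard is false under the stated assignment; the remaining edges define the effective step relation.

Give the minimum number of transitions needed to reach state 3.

Answer: UNREACHABLE

Working:
Layered search for 3:
  Layer 0: {0}
  Layer 1: {2,4,6}
  Layer 2: {5}
3 never appears.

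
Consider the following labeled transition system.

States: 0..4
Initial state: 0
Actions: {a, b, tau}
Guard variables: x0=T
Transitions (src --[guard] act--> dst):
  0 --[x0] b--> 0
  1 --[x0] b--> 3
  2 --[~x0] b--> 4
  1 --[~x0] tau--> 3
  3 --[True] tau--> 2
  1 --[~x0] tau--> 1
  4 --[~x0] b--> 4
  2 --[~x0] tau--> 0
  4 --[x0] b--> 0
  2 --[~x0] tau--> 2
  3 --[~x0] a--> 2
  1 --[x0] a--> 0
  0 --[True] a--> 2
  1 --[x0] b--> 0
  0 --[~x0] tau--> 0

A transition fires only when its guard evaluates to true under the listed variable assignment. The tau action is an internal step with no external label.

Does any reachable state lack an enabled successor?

Answer: DEADLOCK at state 2

Working:
Reachable = {0,2}
  0: a→2  b→0  [2 exit(s)]
  2: ∅  [deadlock]
trace reaching 2: a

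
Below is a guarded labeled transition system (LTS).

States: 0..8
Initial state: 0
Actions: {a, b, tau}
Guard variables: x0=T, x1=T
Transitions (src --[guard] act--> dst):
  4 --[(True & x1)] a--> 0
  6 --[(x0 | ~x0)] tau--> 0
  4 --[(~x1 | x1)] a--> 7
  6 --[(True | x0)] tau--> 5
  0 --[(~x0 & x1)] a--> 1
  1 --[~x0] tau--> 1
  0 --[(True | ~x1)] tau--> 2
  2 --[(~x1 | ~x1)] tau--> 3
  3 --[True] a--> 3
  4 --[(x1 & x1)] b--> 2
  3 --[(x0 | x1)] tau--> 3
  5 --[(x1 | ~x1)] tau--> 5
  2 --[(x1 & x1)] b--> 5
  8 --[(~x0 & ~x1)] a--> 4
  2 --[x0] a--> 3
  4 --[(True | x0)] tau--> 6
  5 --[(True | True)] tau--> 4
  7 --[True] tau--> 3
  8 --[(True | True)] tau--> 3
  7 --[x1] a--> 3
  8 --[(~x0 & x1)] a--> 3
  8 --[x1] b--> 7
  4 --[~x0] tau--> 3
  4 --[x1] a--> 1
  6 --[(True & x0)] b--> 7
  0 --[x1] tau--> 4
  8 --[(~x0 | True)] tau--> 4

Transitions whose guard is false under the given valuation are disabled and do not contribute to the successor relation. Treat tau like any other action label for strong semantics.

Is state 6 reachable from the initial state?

Answer: REACHABLE

Analysis:
After dropping false guards: 21 live edges.
L0 = {0}
L1 = {2,4}  now seen {0,2,4}
L2 = {1,3,5,6,7}  now seen {0,1,2,3,4,5,6,7}
R = {0,1,2,3,4,5,6,7}
Path to 6: tau·tau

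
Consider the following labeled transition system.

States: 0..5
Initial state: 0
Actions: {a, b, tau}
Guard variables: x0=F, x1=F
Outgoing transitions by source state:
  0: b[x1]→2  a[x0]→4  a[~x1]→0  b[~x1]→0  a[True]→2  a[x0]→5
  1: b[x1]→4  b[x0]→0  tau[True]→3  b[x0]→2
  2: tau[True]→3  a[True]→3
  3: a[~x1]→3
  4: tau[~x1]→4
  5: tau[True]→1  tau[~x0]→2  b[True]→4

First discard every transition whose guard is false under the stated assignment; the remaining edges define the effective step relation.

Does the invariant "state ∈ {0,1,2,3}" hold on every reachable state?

Allowed set {0,1,2,3}
Reachable = {0,2,3}
  0: safe
  2: safe
  3: safe

Answer: INVARIANT HOLDS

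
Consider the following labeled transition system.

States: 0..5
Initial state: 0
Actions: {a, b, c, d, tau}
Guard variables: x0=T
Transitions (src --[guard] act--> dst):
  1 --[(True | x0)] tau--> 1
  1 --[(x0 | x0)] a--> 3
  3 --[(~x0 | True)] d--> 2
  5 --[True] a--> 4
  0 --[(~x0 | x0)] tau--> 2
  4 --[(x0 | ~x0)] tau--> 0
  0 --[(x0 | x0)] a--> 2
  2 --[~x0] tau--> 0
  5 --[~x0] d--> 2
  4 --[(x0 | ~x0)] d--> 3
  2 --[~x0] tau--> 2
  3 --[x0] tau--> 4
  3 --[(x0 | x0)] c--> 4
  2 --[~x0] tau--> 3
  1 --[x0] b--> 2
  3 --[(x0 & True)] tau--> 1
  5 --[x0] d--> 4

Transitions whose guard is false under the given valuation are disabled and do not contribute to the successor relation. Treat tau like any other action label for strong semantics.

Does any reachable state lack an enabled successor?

Answer: DEADLOCK at state 2

Trace:
R = {0,2}
  0: a→2  tau→2  [deg 2]
  2: ∅  [no exit]
Path to 2: tau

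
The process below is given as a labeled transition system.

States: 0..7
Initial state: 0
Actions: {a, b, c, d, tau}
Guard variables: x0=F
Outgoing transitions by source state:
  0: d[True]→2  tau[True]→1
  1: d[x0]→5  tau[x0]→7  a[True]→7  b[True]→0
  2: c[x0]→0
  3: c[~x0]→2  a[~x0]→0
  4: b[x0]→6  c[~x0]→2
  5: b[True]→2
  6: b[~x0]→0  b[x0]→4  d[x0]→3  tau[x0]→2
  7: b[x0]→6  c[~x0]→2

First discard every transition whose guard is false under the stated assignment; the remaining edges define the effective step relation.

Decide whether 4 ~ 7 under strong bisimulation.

Refine partition for ~:
  round 0: {{0,1,2,3,4,5,6,7}}
  round 1: {{0},{1},{2},{3},{4,7},{5,6}}
  round 2: {{0},{1},{2},{3},{4,7},{5},{6}}
7 equivalence class(es) (converged in 3)
4∈{4,7}, 7∈{4,7}

Answer: BISIMILAR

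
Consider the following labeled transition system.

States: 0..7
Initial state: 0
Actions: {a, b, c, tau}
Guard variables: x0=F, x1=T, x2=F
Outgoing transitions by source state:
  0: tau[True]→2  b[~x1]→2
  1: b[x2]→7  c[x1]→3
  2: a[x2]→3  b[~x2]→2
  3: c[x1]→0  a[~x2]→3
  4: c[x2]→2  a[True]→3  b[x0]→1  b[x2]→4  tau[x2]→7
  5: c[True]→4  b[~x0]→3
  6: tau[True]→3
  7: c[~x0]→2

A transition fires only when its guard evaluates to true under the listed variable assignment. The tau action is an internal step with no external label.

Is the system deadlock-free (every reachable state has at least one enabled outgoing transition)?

Answer: DEADLOCK-FREE

Analysis:
Reach set: {0,2}
  0: tau→2  [1 out]
  2: b→2  [1 out]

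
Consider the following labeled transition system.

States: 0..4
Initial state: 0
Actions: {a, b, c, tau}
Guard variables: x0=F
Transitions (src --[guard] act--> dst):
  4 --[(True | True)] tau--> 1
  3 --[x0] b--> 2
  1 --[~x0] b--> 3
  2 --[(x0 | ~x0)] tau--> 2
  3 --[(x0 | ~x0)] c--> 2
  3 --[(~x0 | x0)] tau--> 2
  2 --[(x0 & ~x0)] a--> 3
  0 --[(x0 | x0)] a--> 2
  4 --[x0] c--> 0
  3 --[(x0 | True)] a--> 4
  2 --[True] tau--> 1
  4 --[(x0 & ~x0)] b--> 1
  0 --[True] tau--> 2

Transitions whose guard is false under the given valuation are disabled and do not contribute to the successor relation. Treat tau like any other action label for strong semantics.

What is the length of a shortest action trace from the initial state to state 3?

Answer: 3

Trace:
Layered search for 3:
  Layer 0: {0}
  Layer 1: {2}
  Layer 2: {1}
  Layer 3: {3}
depth(3)=3, e.g. tau·tau·b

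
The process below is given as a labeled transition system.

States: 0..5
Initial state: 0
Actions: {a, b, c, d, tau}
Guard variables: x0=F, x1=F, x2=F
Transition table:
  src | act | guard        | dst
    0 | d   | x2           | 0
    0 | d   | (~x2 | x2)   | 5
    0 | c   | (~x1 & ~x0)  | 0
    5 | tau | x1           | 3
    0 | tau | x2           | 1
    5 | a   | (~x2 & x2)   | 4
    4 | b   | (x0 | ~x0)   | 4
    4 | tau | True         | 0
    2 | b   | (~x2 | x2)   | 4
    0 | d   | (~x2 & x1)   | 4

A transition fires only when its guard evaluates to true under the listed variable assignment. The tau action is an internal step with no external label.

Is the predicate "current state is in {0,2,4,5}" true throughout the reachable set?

Answer: INVARIANT HOLDS

Working:
Allowed set {0,2,4,5}
Reach set: {0,5}
  0: ✓
  5: ✓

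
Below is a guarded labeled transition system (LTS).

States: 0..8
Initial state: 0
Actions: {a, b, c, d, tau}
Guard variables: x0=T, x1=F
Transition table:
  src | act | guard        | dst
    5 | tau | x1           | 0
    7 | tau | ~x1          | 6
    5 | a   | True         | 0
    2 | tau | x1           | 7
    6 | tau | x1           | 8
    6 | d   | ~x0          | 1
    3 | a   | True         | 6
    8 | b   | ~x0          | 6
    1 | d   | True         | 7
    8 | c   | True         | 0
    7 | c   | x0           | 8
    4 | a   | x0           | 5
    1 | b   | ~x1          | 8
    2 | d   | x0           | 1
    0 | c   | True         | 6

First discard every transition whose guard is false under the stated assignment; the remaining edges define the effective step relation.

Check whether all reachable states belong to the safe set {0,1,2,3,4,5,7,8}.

Answer: INVARIANT VIOLATED at state 6

Trace:
Safe = {0,1,2,3,4,5,7,8}
Reach set: {0,6}
  0: ok
  6: VIOLATES
reach 6 via c — violates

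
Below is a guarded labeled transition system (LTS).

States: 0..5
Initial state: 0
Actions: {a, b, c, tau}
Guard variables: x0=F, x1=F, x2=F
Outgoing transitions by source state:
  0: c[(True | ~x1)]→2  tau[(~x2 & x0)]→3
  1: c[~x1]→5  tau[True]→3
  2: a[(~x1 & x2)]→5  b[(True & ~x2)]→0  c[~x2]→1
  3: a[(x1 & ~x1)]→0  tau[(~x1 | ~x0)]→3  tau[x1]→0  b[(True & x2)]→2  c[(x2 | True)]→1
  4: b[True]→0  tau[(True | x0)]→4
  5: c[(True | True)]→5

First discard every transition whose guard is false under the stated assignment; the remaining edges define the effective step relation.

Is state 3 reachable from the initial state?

Answer: REACHABLE

Analysis:
10 transition(s) survive guard evaluation.
depth 0: {0}
depth 1: {2}  cumulative {0,2}
depth 2: {1}  cumulative {0,1,2}
depth 3: {3,5}  cumulative {0,1,2,3,5}
R = {0,1,2,3,5}
trace reaching 3: c·c·tau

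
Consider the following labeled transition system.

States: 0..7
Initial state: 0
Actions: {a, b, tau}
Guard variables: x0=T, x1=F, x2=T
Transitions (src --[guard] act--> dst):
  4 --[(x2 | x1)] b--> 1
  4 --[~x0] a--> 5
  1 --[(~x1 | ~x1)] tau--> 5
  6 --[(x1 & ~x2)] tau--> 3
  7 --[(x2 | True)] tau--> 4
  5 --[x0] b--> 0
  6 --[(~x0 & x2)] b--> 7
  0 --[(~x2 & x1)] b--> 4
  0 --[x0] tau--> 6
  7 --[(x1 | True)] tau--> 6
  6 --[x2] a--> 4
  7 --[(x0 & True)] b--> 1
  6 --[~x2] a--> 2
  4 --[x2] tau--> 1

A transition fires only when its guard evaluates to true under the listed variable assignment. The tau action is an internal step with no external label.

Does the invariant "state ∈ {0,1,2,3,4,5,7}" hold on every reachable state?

Answer: INVARIANT VIOLATED at state 6

Working:
Allowed set {0,1,2,3,4,5,7}
R = {0,1,4,5,6}
  0: ✓
  1: ✓
  4: ✓
  5: ✓
  6: VIOLATES
reach 6 via tau — violates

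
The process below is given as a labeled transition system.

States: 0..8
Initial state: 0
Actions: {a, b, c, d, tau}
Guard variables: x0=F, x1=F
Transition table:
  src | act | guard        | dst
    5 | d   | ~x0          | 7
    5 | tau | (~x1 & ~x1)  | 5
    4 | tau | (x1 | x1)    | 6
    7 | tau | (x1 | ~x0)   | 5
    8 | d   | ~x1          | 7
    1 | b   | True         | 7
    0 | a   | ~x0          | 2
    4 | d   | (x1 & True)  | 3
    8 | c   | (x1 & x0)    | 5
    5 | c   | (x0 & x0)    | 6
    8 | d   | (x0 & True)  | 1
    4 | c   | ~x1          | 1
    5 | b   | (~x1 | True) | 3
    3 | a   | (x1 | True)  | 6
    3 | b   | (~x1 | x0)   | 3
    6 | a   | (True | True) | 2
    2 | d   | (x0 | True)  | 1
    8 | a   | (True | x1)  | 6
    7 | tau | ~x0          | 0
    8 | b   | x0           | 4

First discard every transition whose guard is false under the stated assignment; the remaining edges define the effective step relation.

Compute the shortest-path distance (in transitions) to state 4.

Layered search for 4:
  depth 0: {0}
  depth 1: {2}
  depth 2: {1}
  depth 3: {7}
  depth 4: {5}
  depth 5: {3}
  depth 6: {6}
4 never appears.

Answer: UNREACHABLE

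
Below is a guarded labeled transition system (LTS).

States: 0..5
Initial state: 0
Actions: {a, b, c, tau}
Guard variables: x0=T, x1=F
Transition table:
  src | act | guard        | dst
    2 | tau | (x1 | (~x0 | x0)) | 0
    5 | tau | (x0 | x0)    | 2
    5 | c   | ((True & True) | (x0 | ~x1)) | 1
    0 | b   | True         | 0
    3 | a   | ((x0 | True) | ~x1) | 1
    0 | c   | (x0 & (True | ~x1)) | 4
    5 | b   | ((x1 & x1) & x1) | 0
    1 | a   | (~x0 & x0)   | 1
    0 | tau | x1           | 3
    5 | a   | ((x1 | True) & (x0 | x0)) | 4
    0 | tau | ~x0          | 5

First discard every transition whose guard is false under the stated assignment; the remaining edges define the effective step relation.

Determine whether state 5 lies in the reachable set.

Answer: UNREACHABLE

Trace:
Guard filter leaves 7 enabled edge(s).
Layer 0: {0}
Layer 1: {4}  cumulative {0,4}
Reach set: {0,4}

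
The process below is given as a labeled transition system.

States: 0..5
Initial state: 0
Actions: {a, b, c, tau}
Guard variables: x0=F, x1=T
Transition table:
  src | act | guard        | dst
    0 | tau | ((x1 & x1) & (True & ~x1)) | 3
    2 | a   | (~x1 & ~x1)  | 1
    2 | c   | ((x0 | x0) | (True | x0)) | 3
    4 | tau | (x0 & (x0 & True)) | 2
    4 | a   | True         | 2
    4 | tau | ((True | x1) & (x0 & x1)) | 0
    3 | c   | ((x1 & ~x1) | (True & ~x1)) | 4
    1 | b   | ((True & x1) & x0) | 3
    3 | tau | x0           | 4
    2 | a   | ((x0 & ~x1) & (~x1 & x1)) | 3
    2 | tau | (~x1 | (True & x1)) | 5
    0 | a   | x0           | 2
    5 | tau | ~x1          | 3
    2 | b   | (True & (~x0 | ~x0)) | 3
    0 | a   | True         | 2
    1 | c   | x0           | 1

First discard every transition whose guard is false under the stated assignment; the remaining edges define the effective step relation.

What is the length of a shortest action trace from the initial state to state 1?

BFS to 1:
  L0 = {0}
  L1 = {2}
  L2 = {3,5}
1 never appears.

Answer: UNREACHABLE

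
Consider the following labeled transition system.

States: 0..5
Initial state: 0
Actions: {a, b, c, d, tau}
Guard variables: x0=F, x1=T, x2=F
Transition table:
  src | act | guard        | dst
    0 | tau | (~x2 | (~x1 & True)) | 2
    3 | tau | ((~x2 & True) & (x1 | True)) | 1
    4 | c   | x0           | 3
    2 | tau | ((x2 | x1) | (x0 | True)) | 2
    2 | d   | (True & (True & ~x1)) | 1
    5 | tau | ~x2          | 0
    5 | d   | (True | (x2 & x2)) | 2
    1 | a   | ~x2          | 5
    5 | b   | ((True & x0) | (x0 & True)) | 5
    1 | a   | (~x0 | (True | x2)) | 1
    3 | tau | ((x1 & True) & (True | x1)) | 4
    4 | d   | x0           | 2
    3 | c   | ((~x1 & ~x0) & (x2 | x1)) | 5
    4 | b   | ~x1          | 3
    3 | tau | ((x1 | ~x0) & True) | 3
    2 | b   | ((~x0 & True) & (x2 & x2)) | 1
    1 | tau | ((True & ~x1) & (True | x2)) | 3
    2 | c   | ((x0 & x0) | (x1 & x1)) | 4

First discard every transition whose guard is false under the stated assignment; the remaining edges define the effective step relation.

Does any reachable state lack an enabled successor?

Answer: DEADLOCK at state 4

Trace:
Reachable = {0,2,4}
  0: tau→2  [1 exit(s)]
  2: c→4  tau→2  [2 exit(s)]
  4: ∅  [deadlock]
witness 4: tau·c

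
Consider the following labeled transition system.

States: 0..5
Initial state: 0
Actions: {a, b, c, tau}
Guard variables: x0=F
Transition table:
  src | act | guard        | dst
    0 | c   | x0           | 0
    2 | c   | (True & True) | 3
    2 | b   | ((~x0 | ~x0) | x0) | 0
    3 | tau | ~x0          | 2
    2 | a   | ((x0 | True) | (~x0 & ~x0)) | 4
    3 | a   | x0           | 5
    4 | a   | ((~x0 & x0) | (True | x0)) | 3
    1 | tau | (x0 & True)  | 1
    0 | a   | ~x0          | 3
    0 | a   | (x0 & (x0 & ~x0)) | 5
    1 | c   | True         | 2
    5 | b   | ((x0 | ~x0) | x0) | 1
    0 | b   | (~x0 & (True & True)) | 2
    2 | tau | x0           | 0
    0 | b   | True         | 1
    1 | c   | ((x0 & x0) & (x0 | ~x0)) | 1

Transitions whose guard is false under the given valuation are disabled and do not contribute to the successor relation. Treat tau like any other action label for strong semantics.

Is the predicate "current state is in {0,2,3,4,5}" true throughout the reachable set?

Answer: INVARIANT VIOLATED at state 1

Trace:
Inv-set: {0,2,3,4,5}
Reachable = {0,1,2,3,4}
  0: safe
  1: outside
  2: safe
  3: safe
  4: safe
witness against invariant: b → 1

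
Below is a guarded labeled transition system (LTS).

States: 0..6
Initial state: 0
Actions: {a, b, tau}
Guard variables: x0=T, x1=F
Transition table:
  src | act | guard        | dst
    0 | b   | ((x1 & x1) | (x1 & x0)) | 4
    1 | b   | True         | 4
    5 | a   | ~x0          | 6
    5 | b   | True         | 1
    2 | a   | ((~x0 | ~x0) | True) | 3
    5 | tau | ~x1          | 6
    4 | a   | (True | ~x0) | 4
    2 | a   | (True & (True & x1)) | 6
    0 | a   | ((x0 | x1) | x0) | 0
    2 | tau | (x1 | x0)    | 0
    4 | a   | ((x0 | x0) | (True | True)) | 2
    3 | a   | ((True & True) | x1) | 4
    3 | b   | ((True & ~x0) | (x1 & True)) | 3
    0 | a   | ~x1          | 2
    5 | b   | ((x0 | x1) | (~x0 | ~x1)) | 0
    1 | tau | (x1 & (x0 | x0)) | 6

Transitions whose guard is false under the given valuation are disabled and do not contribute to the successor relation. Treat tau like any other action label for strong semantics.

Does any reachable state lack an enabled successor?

Reach set: {0,2,3,4}
  0: a→0  a→2  [deg 2]
  2: a→3  tau→0  [deg 2]
  3: a→4  [deg 1]
  4: a→2  a→4  [deg 2]

Answer: DEADLOCK-FREE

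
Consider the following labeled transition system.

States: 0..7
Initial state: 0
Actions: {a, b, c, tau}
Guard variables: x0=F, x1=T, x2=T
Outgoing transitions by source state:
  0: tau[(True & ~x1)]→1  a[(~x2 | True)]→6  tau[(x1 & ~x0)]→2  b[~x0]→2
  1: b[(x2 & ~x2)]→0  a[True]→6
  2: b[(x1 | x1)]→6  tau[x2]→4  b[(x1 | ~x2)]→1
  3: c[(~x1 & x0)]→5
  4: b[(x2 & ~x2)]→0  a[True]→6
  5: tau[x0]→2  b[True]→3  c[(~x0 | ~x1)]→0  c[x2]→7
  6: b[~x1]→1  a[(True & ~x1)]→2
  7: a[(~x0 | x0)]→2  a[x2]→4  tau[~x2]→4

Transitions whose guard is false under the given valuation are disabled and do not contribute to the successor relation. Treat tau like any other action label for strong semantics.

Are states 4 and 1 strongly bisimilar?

Bisimulation quotient by refinement:
  round 0: {{0,1,2,3,4,5,6,7}}
  round 1: {{0},{1,4,7},{2},{3,6},{5}}
  round 2: {{0},{1,4},{2},{3,6},{5},{7}}
Fixed point at round 3; 6 class(es).
4∈{1,4}, 1∈{1,4}

Answer: BISIMILAR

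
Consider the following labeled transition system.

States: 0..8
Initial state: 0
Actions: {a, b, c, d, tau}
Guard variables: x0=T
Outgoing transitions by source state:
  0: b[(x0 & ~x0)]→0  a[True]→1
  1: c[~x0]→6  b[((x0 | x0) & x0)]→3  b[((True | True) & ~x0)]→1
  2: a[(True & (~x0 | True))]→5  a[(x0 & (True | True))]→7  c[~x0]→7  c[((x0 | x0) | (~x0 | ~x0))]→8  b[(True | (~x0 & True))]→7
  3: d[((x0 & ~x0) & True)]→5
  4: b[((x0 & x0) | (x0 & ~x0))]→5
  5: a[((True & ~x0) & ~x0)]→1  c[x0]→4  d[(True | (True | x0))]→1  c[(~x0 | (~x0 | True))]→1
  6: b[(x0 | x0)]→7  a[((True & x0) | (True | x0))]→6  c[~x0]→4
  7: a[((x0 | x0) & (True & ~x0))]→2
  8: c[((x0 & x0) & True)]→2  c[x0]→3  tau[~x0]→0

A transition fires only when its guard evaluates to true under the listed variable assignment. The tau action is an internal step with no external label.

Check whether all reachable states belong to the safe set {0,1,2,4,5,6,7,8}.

Answer: INVARIANT VIOLATED at state 3

Analysis:
Inv-set: {0,1,2,4,5,6,7,8}
Reach set: {0,1,3}
  0: safe
  1: safe
  3: ✗ unsafe
reach 3 via a·b — violates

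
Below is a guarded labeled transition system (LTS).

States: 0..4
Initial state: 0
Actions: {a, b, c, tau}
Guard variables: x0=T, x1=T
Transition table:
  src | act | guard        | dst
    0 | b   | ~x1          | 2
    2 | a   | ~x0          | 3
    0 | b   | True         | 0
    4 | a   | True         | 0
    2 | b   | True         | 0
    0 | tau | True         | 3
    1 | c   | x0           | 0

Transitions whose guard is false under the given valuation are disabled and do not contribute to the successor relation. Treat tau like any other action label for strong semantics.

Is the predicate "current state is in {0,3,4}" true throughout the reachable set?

Answer: INVARIANT HOLDS

Trace:
Safe = {0,3,4}
R = {0,3}
  0: ✓
  3: ✓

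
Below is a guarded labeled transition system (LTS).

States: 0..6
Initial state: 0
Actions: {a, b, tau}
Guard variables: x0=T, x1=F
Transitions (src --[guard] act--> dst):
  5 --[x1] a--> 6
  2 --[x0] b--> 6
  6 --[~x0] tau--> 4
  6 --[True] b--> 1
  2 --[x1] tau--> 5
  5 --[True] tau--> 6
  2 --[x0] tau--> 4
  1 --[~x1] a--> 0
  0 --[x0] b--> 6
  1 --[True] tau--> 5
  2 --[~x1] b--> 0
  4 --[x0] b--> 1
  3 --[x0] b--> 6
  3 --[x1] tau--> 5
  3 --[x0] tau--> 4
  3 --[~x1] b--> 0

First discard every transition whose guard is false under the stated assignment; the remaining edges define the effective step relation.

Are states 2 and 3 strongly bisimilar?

Answer: BISIMILAR

Trace:
Refine partition for ~:
  P[0] = {{0,1,2,3,4,5,6}}
  P[1] = {{0,4,6},{1},{2,3},{5}}
  P[2] = {{0},{1},{2,3},{4,6},{5}}
Fixed point at round 3; 5 class(es).
2∈{2,3}, 3∈{2,3}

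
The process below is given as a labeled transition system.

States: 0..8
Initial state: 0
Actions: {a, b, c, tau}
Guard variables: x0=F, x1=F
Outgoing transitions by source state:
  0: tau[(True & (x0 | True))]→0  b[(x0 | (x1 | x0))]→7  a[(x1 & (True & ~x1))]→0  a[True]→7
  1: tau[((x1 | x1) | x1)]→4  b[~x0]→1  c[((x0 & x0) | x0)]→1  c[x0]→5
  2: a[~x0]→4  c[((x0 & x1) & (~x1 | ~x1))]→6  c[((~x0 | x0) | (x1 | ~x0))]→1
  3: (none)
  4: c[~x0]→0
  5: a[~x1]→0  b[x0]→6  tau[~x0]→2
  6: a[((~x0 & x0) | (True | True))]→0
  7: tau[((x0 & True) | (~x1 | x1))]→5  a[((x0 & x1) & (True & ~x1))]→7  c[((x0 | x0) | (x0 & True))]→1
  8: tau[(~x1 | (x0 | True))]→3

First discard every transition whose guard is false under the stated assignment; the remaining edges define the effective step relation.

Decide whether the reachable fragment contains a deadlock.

Answer: DEADLOCK-FREE

Working:
Reachable = {0,1,2,4,5,7}
  0: a→7  tau→0  [deg 2]
  1: b→1  [deg 1]
  2: a→4  c→1  [deg 2]
  4: c→0  [deg 1]
  5: a→0  tau→2  [deg 2]
  7: tau→5  [deg 1]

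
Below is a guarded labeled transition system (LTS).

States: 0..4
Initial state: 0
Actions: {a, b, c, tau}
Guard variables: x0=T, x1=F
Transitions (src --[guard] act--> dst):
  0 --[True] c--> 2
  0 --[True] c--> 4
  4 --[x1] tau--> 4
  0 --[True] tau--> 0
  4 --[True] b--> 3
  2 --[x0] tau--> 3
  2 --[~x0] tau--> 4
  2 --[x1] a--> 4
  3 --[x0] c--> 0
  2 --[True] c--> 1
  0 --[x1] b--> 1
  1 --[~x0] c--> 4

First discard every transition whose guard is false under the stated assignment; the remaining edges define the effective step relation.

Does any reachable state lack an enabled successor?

R = {0,1,2,3,4}
  0: c→2  c→4  tau→0  [3 out]
  1: ∅  [STUCK]
  2: c→1  tau→3  [2 out]
  3: c→0  [1 out]
  4: b→3  [1 out]
trace reaching 1: c·c

Answer: DEADLOCK at state 1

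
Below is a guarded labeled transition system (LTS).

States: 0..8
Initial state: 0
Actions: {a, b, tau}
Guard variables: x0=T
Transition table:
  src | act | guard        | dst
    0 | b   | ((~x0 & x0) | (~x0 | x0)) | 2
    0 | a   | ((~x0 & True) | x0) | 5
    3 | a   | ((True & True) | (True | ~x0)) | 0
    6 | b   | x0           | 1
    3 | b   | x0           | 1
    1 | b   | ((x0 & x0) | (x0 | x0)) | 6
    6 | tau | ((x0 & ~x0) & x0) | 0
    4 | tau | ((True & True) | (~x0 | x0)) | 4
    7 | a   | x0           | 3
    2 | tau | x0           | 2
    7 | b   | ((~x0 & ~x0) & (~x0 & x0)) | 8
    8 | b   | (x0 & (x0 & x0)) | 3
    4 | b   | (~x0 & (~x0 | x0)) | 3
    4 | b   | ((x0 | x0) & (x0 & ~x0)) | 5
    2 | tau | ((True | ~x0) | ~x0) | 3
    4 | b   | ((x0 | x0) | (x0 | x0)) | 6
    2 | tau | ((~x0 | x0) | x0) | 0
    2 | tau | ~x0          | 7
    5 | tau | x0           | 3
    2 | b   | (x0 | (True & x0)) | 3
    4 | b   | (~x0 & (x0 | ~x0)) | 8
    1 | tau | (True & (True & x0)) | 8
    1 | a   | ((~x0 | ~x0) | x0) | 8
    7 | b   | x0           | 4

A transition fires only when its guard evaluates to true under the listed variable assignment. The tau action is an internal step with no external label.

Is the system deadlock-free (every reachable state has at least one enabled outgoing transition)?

Answer: DEADLOCK-FREE

Analysis:
Reachable = {0,1,2,3,5,6,8}
  0: a→5  b→2  [2 exit(s)]
  1: a→8  b→6  tau→8  [3 exit(s)]
  2: b→3  tau→0  tau→2  tau→3  [4 exit(s)]
  3: a→0  b→1  [2 exit(s)]
  5: tau→3  [1 exit(s)]
  6: b→1  [1 exit(s)]
  8: b→3  [1 exit(s)]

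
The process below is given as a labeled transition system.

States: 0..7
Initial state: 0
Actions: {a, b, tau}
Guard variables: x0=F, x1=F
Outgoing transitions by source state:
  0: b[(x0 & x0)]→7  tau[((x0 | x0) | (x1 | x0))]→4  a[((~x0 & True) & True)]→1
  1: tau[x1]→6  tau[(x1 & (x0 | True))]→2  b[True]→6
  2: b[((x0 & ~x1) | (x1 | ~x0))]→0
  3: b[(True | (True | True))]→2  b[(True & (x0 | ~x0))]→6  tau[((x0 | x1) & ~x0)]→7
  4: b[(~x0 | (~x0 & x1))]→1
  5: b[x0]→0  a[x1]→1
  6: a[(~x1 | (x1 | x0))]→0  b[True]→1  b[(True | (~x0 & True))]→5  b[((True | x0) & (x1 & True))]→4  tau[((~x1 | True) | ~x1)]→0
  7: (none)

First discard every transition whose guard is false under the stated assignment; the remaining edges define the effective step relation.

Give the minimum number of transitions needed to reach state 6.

Layered search for 6:
  L0 = {0}
  L1 = {1}
  L2 = {6}
depth(6)=2, e.g. a·b

Answer: 2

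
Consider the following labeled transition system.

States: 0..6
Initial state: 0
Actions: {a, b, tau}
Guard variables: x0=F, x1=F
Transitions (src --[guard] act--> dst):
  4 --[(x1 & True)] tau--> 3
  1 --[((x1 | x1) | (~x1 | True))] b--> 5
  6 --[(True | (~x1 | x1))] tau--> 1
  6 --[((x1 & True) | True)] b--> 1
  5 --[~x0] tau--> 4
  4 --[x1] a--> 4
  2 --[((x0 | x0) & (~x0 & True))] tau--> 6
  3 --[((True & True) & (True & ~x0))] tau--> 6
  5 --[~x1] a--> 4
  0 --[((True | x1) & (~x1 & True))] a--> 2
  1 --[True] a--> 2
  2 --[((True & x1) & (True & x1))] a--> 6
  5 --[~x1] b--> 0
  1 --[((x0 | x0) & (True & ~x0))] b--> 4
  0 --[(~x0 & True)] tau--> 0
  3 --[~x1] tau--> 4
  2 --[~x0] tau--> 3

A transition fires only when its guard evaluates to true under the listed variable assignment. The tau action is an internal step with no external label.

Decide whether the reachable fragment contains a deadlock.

R = {0,1,2,3,4,5,6}
  0: a→2  tau→0  [2 exit(s)]
  1: a→2  b→5  [2 exit(s)]
  2: tau→3  [1 exit(s)]
  3: tau→4  tau→6  [2 exit(s)]
  4: ∅  [no exit]
  5: a→4  b→0  tau→4  [3 exit(s)]
  6: b→1  tau→1  [2 exit(s)]
Path to 4: a·tau·tau

Answer: DEADLOCK at state 4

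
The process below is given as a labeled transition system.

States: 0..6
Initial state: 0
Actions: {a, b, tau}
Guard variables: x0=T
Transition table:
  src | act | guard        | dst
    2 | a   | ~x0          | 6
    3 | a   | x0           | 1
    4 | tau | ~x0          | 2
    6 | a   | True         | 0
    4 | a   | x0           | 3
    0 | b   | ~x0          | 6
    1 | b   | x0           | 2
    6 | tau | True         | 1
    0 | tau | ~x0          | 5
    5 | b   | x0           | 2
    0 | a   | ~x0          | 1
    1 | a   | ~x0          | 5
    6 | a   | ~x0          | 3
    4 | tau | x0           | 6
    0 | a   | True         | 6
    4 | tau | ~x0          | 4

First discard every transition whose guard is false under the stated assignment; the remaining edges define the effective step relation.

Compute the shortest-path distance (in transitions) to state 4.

Layered search for 4:
  Layer 0: {0}
  Layer 1: {6}
  Layer 2: {1}
  Layer 3: {2}
4 never appears.

Answer: UNREACHABLE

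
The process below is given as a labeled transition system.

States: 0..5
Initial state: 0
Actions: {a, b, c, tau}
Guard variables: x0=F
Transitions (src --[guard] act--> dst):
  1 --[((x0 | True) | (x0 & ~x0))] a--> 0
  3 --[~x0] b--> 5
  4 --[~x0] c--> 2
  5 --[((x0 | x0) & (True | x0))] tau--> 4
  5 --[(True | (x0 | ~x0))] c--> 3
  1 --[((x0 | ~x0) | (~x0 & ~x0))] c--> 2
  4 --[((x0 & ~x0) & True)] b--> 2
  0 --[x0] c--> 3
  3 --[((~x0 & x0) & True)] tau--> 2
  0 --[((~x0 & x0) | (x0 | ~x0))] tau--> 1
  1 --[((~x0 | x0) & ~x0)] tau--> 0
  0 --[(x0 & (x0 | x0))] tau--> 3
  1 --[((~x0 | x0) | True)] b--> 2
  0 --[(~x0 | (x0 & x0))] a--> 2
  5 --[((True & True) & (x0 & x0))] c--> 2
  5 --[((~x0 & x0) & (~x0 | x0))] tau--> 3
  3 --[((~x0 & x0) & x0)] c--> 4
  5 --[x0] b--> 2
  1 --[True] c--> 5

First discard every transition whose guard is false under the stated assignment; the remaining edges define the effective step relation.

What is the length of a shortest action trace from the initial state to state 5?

Answer: 2

Analysis:
Layered search for 5:
  depth 0: {0}
  depth 1: {1,2}
  depth 2: {5}
depth(5)=2, e.g. tau·c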